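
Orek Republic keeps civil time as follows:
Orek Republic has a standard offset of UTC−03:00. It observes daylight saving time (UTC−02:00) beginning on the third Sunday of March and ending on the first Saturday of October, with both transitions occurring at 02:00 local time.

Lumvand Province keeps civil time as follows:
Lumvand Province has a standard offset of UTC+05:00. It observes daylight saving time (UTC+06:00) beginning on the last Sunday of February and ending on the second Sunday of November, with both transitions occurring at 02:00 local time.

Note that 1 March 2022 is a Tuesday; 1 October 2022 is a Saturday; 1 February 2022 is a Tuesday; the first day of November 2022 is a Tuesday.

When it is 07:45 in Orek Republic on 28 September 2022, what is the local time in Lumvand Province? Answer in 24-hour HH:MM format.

15:45

1 March 2022 is a Tuesday, so the first Sunday is March 6 and the third is March 20.
1 October 2022 is a Saturday, so the first Saturday is October 1.
Daylight saving runs 20 March – 1 October; 28 September 2022 is inside that window, so Orek Republic is at UTC−02:00.
07:45 Orek Republic + 2h = 09:45 UTC.
1 February 2022 is a Tuesday, so Sundays fall on 6, 13, 20, 27; the last is February 27.
1 November 2022 is a Tuesday, so the first Sunday is November 6 and the second is November 13.
At the standard offset (UTC+05:00), 09:45 UTC + 5h = 14:45 Lumvand Province standard time.
Daylight saving runs 27 February – 13 November; the standard-time date in Lumvand Province, 28 September 2022, is inside that window, so Lumvand Province is at UTC+06:00.
09:45 UTC + 6h = 15:45 Lumvand Province.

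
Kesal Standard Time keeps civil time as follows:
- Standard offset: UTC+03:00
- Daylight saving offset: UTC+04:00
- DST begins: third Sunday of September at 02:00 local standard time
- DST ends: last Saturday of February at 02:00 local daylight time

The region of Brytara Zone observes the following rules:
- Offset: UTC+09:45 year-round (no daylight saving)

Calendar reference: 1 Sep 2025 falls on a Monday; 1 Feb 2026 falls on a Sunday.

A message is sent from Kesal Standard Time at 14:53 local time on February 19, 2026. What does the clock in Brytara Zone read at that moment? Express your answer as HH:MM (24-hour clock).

1 September 2025 is a Monday, so the first Sunday is September 7 and the third is September 21.
1 February 2026 is a Sunday, so Saturdays fall on 7, 14, 21, 28; the last is February 28.
February 19, 2026 lies within the daylight-saving period (21 September 2025 – 28 February 2026), so Kesal Standard Time is on daylight time, UTC+04:00.
14:53 Kesal Standard Time − 4h = 10:53 UTC.
Brytara Zone has no daylight saving, so its offset is UTC+09:45 year-round.
10:53 UTC + 9h45m = 20:38 Brytara Zone.

20:38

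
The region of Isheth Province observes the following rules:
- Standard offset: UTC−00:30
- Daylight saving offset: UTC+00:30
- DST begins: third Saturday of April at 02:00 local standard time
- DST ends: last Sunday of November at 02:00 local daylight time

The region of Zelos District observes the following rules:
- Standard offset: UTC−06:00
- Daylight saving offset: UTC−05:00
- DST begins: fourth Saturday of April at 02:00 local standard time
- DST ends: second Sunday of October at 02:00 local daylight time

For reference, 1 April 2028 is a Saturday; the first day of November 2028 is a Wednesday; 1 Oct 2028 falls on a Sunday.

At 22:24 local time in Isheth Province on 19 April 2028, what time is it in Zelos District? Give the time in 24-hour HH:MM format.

1 April 2028 is a Saturday, so the first Saturday is April 1 and the third is April 15.
1 November 2028 is a Wednesday, so Sundays fall on 5, 12, 19, 26; the last is November 26.
Daylight saving runs 15 April – 26 November; 19 April 2028 is inside that window, so Isheth Province is at UTC+00:30.
22:24 Isheth Province − 0h30m = 21:54 UTC.
1 April 2028 is a Saturday, so the first Saturday is April 1 and the fourth is April 22.
1 October 2028 is a Sunday, so the first Sunday is October 1 and the second is October 8.
At the standard offset (UTC−06:00), 21:54 UTC − 6h = 15:54 Zelos District standard time.
Daylight saving runs 22 April – 8 October; the standard-time date in Zelos District, 19 April 2028, is outside that window, so Zelos District is on standard time at UTC−06:00.
21:54 UTC − 6h = 15:54 Zelos District.

15:54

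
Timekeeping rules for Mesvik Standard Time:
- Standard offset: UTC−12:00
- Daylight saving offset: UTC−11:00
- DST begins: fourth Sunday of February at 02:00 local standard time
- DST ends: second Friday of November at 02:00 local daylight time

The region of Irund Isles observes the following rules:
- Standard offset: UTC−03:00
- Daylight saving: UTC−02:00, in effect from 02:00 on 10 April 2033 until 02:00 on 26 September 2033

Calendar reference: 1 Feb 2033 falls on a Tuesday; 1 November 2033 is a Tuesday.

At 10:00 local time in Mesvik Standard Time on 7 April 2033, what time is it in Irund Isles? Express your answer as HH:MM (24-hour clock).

18:00

1 February 2033 is a Tuesday, so the first Sunday is February 6 and the fourth is February 27.
1 November 2033 is a Tuesday, so the first Friday is November 4 and the second is November 11.
7 April 2033 falls between 27 February and 11 November, so daylight saving is in effect and Mesvik Standard Time is at UTC−11:00.
10:00 Mesvik Standard Time + 11h = 21:00 UTC.
At the standard offset (UTC−03:00), 21:00 UTC − 3h = 18:00 Irund Isles standard time.
The standard-time date in Irund Isles, 7 April 2033, does not fall between 10 April and 26 September, so daylight saving is not in effect and Irund Isles is at UTC−03:00.
21:00 UTC − 3h = 18:00 Irund Isles.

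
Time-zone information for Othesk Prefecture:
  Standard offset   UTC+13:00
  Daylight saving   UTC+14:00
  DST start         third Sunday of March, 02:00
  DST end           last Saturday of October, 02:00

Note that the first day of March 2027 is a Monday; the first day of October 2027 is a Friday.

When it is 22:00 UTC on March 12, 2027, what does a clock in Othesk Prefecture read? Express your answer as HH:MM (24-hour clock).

1 March 2027 is a Monday, so the first Sunday is March 7 and the third is March 21.
1 October 2027 is a Friday, so Saturdays fall on 2, 9, 16, 23, 30; the last is October 30.
At the standard offset (UTC+13:00), 22:00 UTC + 13h = 11:00 Othesk Prefecture standard time (rolling into the next day, 13 March 2027).
Daylight saving runs 21 March – 30 October; the standard-time date in Othesk Prefecture, March 13, 2027, is outside that window, so Othesk Prefecture is on standard time at UTC+13:00.
22:00 UTC + 13h = 11:00 local (rolling into the next day, 13 March 2027).

11:00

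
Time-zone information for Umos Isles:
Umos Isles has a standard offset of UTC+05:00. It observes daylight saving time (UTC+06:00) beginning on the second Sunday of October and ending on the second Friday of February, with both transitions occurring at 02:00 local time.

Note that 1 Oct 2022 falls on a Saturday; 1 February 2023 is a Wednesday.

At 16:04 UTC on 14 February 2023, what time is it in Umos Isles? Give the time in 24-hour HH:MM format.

1 October 2022 is a Saturday, so the first Sunday is October 2 and the second is October 9.
1 February 2023 is a Wednesday, so the first Friday is February 3 and the second is February 10.
At the standard offset (UTC+05:00), 16:04 UTC + 5h = 21:04 Umos Isles standard time.
Daylight saving runs 9 October 2022 – 10 February 2023; the standard-time date in Umos Isles, 14 February 2023, is outside that window, so Umos Isles is on standard time at UTC+05:00.
16:04 UTC + 5h = 21:04 local.

21:04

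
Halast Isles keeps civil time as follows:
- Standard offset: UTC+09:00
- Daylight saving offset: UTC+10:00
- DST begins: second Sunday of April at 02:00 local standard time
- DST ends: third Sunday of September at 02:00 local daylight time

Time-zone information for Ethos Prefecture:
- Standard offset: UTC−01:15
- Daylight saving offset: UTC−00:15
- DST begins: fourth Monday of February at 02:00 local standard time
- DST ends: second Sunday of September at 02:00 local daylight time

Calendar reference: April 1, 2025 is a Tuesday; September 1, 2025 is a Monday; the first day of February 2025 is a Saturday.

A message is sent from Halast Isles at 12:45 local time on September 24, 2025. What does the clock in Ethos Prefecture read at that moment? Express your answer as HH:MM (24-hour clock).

02:30

1 April 2025 is a Tuesday, so the first Sunday is April 6 and the second is April 13.
1 September 2025 is a Monday, so the first Sunday is September 7 and the third is September 21.
Daylight saving runs 13 April – 21 September; September 24, 2025 is outside that window, so Halast Isles is on standard time at UTC+09:00.
12:45 Halast Isles − 9h = 03:45 UTC.
1 February 2025 is a Saturday, so the first Monday is February 3 and the fourth is February 24.
1 September 2025 is a Monday, so the first Sunday is September 7 and the second is September 14.
At the standard offset (UTC−01:15), 03:45 UTC − 1h15m = 02:30 Ethos Prefecture standard time.
The standard-time date in Ethos Prefecture, September 24, 2025, does not fall between 24 February and 14 September, so daylight saving is not in effect and Ethos Prefecture is at UTC−01:15.
03:45 UTC − 1h15m = 02:30 Ethos Prefecture.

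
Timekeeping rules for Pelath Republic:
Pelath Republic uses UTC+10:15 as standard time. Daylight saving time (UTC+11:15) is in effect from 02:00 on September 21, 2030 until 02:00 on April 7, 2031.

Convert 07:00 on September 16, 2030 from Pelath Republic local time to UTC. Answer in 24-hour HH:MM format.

September 16, 2030 is outside the daylight-saving period (21 September 2030 – 7 April 2031), so Pelath Republic is on standard time, UTC+10:15.
07:00 local − 10h15m = 20:45 UTC (rolling into the previous day, 15 September 2030).

20:45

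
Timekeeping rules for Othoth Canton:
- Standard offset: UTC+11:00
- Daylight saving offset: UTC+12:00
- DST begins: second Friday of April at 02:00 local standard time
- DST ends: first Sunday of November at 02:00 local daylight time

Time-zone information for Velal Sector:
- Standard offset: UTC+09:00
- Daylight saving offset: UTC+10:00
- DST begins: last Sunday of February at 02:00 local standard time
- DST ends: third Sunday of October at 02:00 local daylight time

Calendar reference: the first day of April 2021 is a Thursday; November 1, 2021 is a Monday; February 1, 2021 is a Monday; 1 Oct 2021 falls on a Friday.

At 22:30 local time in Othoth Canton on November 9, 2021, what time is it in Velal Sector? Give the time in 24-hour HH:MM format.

20:30

1 April 2021 is a Thursday, so the first Friday is April 2 and the second is April 9.
1 November 2021 is a Monday, so the first Sunday is November 7.
Daylight saving runs 9 April – 7 November; November 9, 2021 is outside that window, so Othoth Canton is on standard time at UTC+11:00.
22:30 Othoth Canton − 11h = 11:30 UTC.
1 February 2021 is a Monday, so Sundays fall on 7, 14, 21, 28; the last is February 28.
1 October 2021 is a Friday, so the first Sunday is October 3 and the third is October 17.
At the standard offset (UTC+09:00), 11:30 UTC + 9h = 20:30 Velal Sector standard time.
The standard-time date in Velal Sector, November 9, 2021, is outside the daylight-saving period (28 February – 17 October), so Velal Sector is on standard time, UTC+09:00.
11:30 UTC + 9h = 20:30 Velal Sector.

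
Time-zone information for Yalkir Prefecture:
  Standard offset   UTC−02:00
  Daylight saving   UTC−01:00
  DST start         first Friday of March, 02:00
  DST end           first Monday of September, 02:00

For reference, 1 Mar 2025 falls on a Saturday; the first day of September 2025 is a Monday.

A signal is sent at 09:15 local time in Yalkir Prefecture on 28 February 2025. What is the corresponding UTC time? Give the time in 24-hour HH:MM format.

11:15

1 March 2025 is a Saturday, so the first Friday is March 7.
1 September 2025 is a Monday, so the first Monday is September 1.
28 February 2025 is outside the daylight-saving period (7 March – 1 September), so Yalkir Prefecture is on standard time, UTC−02:00.
09:15 local + 2h = 11:15 UTC.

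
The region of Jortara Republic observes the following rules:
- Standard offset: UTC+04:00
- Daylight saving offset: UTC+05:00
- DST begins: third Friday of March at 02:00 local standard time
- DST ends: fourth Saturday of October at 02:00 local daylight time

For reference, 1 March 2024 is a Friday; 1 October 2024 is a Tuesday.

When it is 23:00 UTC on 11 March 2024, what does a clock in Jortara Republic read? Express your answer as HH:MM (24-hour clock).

03:00

1 March 2024 is a Friday, so the first Friday is March 1 and the third is March 15.
1 October 2024 is a Tuesday, so the first Saturday is October 5 and the fourth is October 26.
At the standard offset (UTC+04:00), 23:00 UTC + 4h = 03:00 Jortara Republic standard time (rolling into the next day, 12 March 2024).
Daylight saving runs 15 March – 26 October; the standard-time date in Jortara Republic, 12 March 2024, is outside that window, so Jortara Republic is on standard time at UTC+04:00.
23:00 UTC + 4h = 03:00 local (rolling into the next day, 12 March 2024).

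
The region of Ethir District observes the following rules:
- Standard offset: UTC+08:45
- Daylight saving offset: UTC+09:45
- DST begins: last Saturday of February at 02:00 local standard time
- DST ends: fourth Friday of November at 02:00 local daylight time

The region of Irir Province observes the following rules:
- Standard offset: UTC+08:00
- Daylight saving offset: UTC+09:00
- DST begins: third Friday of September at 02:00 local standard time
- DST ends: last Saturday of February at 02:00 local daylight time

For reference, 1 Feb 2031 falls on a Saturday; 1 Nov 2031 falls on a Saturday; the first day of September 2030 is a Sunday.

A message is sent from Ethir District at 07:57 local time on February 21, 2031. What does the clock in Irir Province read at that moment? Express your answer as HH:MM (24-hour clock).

08:12

1 February 2031 is a Saturday, so Saturdays fall on 1, 8, 15, 22; the last is February 22.
1 November 2031 is a Saturday, so the first Friday is November 7 and the fourth is November 28.
February 21, 2031 does not fall between 22 February and 28 November, so daylight saving is not in effect and Ethir District is at UTC+08:45.
07:57 Ethir District − 8h45m = 23:12 UTC (rolling into the previous day, 20 February 2031).
1 September 2030 is a Sunday, so the first Friday is September 6 and the third is September 20.
1 February 2031 is a Saturday, so Saturdays fall on 1, 8, 15, 22; the last is February 22.
At the standard offset (UTC+08:00), 23:12 UTC + 8h = 07:12 Irir Province standard time (rolling into the next day, 21 February 2031).
Daylight saving runs 20 September 2030 – 22 February 2031; the standard-time date in Irir Province, February 21, 2031, is inside that window, so Irir Province is at UTC+09:00.
23:12 UTC + 9h = 08:12 Irir Province (rolling into the next day, 21 February 2031).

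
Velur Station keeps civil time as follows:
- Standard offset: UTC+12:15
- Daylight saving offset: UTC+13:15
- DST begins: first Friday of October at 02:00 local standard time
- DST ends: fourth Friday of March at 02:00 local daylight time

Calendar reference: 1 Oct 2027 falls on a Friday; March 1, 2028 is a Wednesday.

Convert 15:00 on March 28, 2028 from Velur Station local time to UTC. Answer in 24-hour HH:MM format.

1 October 2027 is a Friday, so the first Friday is October 1.
1 March 2028 is a Wednesday, so the first Friday is March 3 and the fourth is March 24.
March 28, 2028 is outside the daylight-saving period (1 October 2027 – 24 March 2028), so Velur Station is on standard time, UTC+12:15.
15:00 local − 12h15m = 02:45 UTC.

02:45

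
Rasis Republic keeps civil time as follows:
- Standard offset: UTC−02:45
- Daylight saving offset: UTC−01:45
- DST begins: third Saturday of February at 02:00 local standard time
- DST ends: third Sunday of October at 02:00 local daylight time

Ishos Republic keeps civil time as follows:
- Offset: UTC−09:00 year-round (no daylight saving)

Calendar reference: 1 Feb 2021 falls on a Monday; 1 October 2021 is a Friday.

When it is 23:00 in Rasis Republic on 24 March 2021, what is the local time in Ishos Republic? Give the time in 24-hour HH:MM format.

1 February 2021 is a Monday, so the first Saturday is February 6 and the third is February 20.
1 October 2021 is a Friday, so the first Sunday is October 3 and the third is October 17.
Daylight saving runs 20 February – 17 October; 24 March 2021 is inside that window, so Rasis Republic is at UTC−01:45.
23:00 Rasis Republic + 1h45m = 00:45 UTC (rolling into the next day, 25 March 2021).
Ishos Republic stays on UTC−09:00 all year.
00:45 UTC − 9h = 15:45 Ishos Republic (rolling into the previous day, 24 March 2021).

15:45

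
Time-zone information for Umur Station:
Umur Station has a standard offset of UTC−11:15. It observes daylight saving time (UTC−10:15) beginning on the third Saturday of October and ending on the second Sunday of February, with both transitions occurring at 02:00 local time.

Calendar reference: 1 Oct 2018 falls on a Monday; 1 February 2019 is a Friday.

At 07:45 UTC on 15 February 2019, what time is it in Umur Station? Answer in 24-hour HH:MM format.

1 October 2018 is a Monday, so the first Saturday is October 6 and the third is October 20.
1 February 2019 is a Friday, so the first Sunday is February 3 and the second is February 10.
At the standard offset (UTC−11:15), 07:45 UTC − 11h15m = 20:30 Umur Station standard time (rolling into the previous day, 14 February 2019).
Daylight saving runs 20 October 2018 – 10 February 2019; the standard-time date in Umur Station, 14 February 2019, is outside that window, so Umur Station is on standard time at UTC−11:15.
07:45 UTC − 11h15m = 20:30 local (rolling into the previous day, 14 February 2019).

20:30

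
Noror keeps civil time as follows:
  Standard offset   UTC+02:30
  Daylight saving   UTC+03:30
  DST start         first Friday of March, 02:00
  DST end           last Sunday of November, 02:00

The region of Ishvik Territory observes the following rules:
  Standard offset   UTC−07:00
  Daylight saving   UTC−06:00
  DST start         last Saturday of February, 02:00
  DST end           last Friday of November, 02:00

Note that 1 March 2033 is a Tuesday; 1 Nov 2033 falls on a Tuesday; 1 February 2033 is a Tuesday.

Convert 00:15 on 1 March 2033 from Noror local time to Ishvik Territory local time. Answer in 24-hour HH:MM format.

1 March 2033 is a Tuesday, so the first Friday is March 4.
1 November 2033 is a Tuesday, so Sundays fall on 6, 13, 20, 27; the last is November 27.
1 March 2033 is outside the daylight-saving period (4 March – 27 November), so Noror is on standard time, UTC+02:30.
00:15 Noror − 2h30m = 21:45 UTC (rolling into the previous day, 28 February 2033).
1 February 2033 is a Tuesday, so Saturdays fall on 5, 12, 19, 26; the last is February 26.
1 November 2033 is a Tuesday, so Fridays fall on 4, 11, 18, 25; the last is November 25.
At the standard offset (UTC−07:00), 21:45 UTC − 7h = 14:45 Ishvik Territory standard time.
Daylight saving runs 26 February – 25 November; the standard-time date in Ishvik Territory, 28 February 2033, is inside that window, so Ishvik Territory is at UTC−06:00.
21:45 UTC − 6h = 15:45 Ishvik Territory.

15:45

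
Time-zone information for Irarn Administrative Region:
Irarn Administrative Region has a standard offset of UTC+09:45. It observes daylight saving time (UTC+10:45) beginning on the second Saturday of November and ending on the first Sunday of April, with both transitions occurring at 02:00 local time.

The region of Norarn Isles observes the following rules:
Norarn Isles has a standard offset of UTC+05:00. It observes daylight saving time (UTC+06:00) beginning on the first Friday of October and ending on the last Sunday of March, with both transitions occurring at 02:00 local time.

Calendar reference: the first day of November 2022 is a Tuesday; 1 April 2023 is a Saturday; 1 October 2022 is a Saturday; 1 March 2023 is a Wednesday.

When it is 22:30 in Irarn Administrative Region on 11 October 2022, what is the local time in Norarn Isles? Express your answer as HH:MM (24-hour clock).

1 November 2022 is a Tuesday, so the first Saturday is November 5 and the second is November 12.
1 April 2023 is a Saturday, so the first Sunday is April 2.
11 October 2022 does not fall between 12 November 2022 and 2 April 2023, so daylight saving is not in effect and Irarn Administrative Region is at UTC+09:45.
22:30 Irarn Administrative Region − 9h45m = 12:45 UTC.
1 October 2022 is a Saturday, so the first Friday is October 7.
1 March 2023 is a Wednesday, so Sundays fall on 5, 12, 19, 26; the last is March 26.
At the standard offset (UTC+05:00), 12:45 UTC + 5h = 17:45 Norarn Isles standard time.
The standard-time date in Norarn Isles, 11 October 2022, falls between 7 October 2022 and 26 March 2023, so daylight saving is in effect and Norarn Isles is at UTC+06:00.
12:45 UTC + 6h = 18:45 Norarn Isles.

18:45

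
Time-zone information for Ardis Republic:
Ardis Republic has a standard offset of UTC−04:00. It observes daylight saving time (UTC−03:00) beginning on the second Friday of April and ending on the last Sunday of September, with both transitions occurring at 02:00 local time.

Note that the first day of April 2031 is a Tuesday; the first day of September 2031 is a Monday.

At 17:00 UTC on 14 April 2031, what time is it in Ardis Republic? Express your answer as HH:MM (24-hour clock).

14:00

1 April 2031 is a Tuesday, so the first Friday is April 4 and the second is April 11.
1 September 2031 is a Monday, so Sundays fall on 7, 14, 21, 28; the last is September 28.
At the standard offset (UTC−04:00), 17:00 UTC − 4h = 13:00 Ardis Republic standard time.
The standard-time date in Ardis Republic, 14 April 2031, falls between 11 April and 28 September, so daylight saving is in effect and Ardis Republic is at UTC−03:00.
17:00 UTC − 3h = 14:00 local.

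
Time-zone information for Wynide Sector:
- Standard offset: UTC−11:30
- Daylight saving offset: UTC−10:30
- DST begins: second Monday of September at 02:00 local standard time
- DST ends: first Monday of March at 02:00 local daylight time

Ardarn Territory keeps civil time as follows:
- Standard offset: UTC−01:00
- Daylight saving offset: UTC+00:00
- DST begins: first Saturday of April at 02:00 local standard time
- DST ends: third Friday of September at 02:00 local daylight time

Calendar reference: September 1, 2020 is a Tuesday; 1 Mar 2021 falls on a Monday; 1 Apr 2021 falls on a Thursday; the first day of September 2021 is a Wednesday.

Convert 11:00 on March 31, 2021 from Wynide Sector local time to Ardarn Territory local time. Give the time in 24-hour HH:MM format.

21:30

1 September 2020 is a Tuesday, so the first Monday is September 7 and the second is September 14.
1 March 2021 is a Monday, so the first Monday is March 1.
March 31, 2021 is outside the daylight-saving period (14 September 2020 – 1 March 2021), so Wynide Sector is on standard time, UTC−11:30.
11:00 Wynide Sector + 11h30m = 22:30 UTC.
1 April 2021 is a Thursday, so the first Saturday is April 3.
1 September 2021 is a Wednesday, so the first Friday is September 3 and the third is September 17.
At the standard offset (UTC−01:00), 22:30 UTC − 1h = 21:30 Ardarn Territory standard time.
The standard-time date in Ardarn Territory, March 31, 2021, is outside the daylight-saving period (3 April – 17 September), so Ardarn Territory is on standard time, UTC−01:00.
22:30 UTC − 1h = 21:30 Ardarn Territory.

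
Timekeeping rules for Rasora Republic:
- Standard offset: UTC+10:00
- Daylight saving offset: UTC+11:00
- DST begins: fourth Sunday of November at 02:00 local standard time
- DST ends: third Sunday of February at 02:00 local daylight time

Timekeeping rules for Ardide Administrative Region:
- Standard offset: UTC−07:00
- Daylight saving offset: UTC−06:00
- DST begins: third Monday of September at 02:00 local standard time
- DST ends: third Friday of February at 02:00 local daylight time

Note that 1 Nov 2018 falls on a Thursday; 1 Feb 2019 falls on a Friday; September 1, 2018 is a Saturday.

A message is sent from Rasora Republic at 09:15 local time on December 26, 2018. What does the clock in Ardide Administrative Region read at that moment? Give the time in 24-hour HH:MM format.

16:15

1 November 2018 is a Thursday, so the first Sunday is November 4 and the fourth is November 25.
1 February 2019 is a Friday, so the first Sunday is February 3 and the third is February 17.
Daylight saving runs 25 November 2018 – 17 February 2019; December 26, 2018 is inside that window, so Rasora Republic is at UTC+11:00.
09:15 Rasora Republic − 11h = 22:15 UTC (rolling into the previous day, 25 December 2018).
1 September 2018 is a Saturday, so the first Monday is September 3 and the third is September 17.
1 February 2019 is a Friday, so the first Friday is February 1 and the third is February 15.
At the standard offset (UTC−07:00), 22:15 UTC − 7h = 15:15 Ardide Administrative Region standard time.
The standard-time date in Ardide Administrative Region, December 25, 2018, falls between 17 September 2018 and 15 February 2019, so daylight saving is in effect and Ardide Administrative Region is at UTC−06:00.
22:15 UTC − 6h = 16:15 Ardide Administrative Region.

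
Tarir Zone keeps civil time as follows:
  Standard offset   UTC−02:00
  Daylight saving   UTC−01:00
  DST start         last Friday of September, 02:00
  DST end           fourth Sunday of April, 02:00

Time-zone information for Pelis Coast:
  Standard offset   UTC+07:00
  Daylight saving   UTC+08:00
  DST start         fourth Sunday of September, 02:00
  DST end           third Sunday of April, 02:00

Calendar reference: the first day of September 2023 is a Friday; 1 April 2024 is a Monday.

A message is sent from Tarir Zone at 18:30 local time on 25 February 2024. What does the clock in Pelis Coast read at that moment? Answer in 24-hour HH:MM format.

1 September 2023 is a Friday, so Fridays fall on 1, 8, 15, 22, 29; the last is September 29.
1 April 2024 is a Monday, so the first Sunday is April 7 and the fourth is April 28.
25 February 2024 lies within the daylight-saving period (29 September 2023 – 28 April 2024), so Tarir Zone is on daylight time, UTC−01:00.
18:30 Tarir Zone + 1h = 19:30 UTC.
1 September 2023 is a Friday, so the first Sunday is September 3 and the fourth is September 24.
1 April 2024 is a Monday, so the first Sunday is April 7 and the third is April 21.
At the standard offset (UTC+07:00), 19:30 UTC + 7h = 02:30 Pelis Coast standard time (rolling into the next day, 26 February 2024).
The standard-time date in Pelis Coast, 26 February 2024, lies within the daylight-saving period (24 September 2023 – 21 April 2024), so Pelis Coast is on daylight time, UTC+08:00.
19:30 UTC + 8h = 03:30 Pelis Coast (rolling into the next day, 26 February 2024).

03:30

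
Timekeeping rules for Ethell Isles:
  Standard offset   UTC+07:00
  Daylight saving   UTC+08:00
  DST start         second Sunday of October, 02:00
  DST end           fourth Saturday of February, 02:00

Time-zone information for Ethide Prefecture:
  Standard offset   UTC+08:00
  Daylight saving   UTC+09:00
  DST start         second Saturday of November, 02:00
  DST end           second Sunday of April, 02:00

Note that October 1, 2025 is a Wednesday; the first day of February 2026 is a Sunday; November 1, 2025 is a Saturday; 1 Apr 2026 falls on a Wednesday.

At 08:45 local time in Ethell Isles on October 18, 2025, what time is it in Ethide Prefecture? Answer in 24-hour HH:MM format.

1 October 2025 is a Wednesday, so the first Sunday is October 5 and the second is October 12.
1 February 2026 is a Sunday, so the first Saturday is February 7 and the fourth is February 28.
October 18, 2025 lies within the daylight-saving period (12 October 2025 – 28 February 2026), so Ethell Isles is on daylight time, UTC+08:00.
08:45 Ethell Isles − 8h = 00:45 UTC.
1 November 2025 is a Saturday, so the first Saturday is November 1 and the second is November 8.
1 April 2026 is a Wednesday, so the first Sunday is April 5 and the second is April 12.
At the standard offset (UTC+08:00), 00:45 UTC + 8h = 08:45 Ethide Prefecture standard time.
Daylight saving runs 8 November 2025 – 12 April 2026; the standard-time date in Ethide Prefecture, October 18, 2025, is outside that window, so Ethide Prefecture is on standard time at UTC+08:00.
00:45 UTC + 8h = 08:45 Ethide Prefecture.

08:45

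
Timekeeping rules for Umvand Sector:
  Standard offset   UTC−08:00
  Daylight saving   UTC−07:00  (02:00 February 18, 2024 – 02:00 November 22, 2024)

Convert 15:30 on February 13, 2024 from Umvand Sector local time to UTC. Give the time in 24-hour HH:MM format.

February 13, 2024 does not fall between 18 February and 22 November, so daylight saving is not in effect and Umvand Sector is at UTC−08:00.
15:30 local + 8h = 23:30 UTC.

23:30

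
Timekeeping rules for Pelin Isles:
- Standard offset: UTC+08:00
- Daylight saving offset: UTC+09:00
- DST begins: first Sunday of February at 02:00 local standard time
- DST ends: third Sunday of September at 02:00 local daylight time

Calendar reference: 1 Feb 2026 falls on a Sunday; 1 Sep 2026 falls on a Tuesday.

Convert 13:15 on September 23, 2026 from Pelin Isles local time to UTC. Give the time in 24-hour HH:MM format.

05:15

1 February 2026 is a Sunday, so the first Sunday is February 1.
1 September 2026 is a Tuesday, so the first Sunday is September 6 and the third is September 20.
Daylight saving runs 1 February – 20 September; September 23, 2026 is outside that window, so Pelin Isles is on standard time at UTC+08:00.
13:15 local − 8h = 05:15 UTC.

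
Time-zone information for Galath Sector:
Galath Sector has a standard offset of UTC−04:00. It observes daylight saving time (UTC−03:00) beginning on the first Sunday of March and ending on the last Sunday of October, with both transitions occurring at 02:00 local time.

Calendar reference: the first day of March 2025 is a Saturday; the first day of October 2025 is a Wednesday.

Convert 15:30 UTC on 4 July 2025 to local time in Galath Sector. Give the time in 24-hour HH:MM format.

12:30

1 March 2025 is a Saturday, so the first Sunday is March 2.
1 October 2025 is a Wednesday, so Sundays fall on 5, 12, 19, 26; the last is October 26.
At the standard offset (UTC−04:00), 15:30 UTC − 4h = 11:30 Galath Sector standard time.
The standard-time date in Galath Sector, 4 July 2025, falls between 2 March and 26 October, so daylight saving is in effect and Galath Sector is at UTC−03:00.
15:30 UTC − 3h = 12:30 local.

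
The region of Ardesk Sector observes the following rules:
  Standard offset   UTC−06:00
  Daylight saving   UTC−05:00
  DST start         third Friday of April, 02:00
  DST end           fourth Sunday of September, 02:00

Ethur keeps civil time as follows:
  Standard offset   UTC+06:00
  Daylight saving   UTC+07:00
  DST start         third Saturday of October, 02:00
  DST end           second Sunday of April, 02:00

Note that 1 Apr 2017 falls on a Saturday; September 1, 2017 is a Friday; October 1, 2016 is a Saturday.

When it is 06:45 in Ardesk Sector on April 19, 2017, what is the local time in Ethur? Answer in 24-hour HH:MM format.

18:45

1 April 2017 is a Saturday, so the first Friday is April 7 and the third is April 21.
1 September 2017 is a Friday, so the first Sunday is September 3 and the fourth is September 24.
April 19, 2017 is outside the daylight-saving period (21 April – 24 September), so Ardesk Sector is on standard time, UTC−06:00.
06:45 Ardesk Sector + 6h = 12:45 UTC.
1 October 2016 is a Saturday, so the first Saturday is October 1 and the third is October 15.
1 April 2017 is a Saturday, so the first Sunday is April 2 and the second is April 9.
At the standard offset (UTC+06:00), 12:45 UTC + 6h = 18:45 Ethur standard time.
The standard-time date in Ethur, April 19, 2017, is outside the daylight-saving period (15 October 2016 – 9 April 2017), so Ethur is on standard time, UTC+06:00.
12:45 UTC + 6h = 18:45 Ethur.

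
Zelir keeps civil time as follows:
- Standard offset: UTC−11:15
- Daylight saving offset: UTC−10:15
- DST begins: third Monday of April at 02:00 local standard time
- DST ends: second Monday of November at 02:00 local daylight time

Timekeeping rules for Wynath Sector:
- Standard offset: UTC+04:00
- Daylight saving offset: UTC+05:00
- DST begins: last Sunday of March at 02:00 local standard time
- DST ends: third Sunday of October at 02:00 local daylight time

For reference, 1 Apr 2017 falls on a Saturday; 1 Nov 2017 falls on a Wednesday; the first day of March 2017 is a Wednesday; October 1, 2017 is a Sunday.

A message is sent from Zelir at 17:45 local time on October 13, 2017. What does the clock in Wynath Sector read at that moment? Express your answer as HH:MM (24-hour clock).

1 April 2017 is a Saturday, so the first Monday is April 3 and the third is April 17.
1 November 2017 is a Wednesday, so the first Monday is November 6 and the second is November 13.
Daylight saving runs 17 April – 13 November; October 13, 2017 is inside that window, so Zelir is at UTC−10:15.
17:45 Zelir + 10h15m = 04:00 UTC (rolling into the next day, 14 October 2017).
1 March 2017 is a Wednesday, so Sundays fall on 5, 12, 19, 26; the last is March 26.
1 October 2017 is a Sunday, so the first Sunday is October 1 and the third is October 15.
At the standard offset (UTC+04:00), 04:00 UTC + 4h = 08:00 Wynath Sector standard time.
The standard-time date in Wynath Sector, October 14, 2017, falls between 26 March and 15 October, so daylight saving is in effect and Wynath Sector is at UTC+05:00.
04:00 UTC + 5h = 09:00 Wynath Sector.

09:00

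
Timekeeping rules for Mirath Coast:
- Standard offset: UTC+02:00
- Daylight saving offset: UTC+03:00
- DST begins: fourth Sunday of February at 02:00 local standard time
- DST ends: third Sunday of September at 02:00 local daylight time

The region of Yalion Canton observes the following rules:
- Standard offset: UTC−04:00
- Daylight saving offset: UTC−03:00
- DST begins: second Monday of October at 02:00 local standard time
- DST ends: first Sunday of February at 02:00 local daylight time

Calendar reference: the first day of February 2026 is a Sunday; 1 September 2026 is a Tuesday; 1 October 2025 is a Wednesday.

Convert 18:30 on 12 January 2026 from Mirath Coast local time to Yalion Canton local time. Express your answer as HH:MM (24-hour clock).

13:30

1 February 2026 is a Sunday, so the first Sunday is February 1 and the fourth is February 22.
1 September 2026 is a Tuesday, so the first Sunday is September 6 and the third is September 20.
12 January 2026 is outside the daylight-saving period (22 February – 20 September), so Mirath Coast is on standard time, UTC+02:00.
18:30 Mirath Coast − 2h = 16:30 UTC.
1 October 2025 is a Wednesday, so the first Monday is October 6 and the second is October 13.
1 February 2026 is a Sunday, so the first Sunday is February 1.
At the standard offset (UTC−04:00), 16:30 UTC − 4h = 12:30 Yalion Canton standard time.
The standard-time date in Yalion Canton, 12 January 2026, lies within the daylight-saving period (13 October 2025 – 1 February 2026), so Yalion Canton is on daylight time, UTC−03:00.
16:30 UTC − 3h = 13:30 Yalion Canton.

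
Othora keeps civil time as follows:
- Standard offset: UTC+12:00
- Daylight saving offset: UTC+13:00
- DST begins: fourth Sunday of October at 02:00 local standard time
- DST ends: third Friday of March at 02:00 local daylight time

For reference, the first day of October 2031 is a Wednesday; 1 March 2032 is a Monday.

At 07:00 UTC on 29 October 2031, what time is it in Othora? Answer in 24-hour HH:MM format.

1 October 2031 is a Wednesday, so the first Sunday is October 5 and the fourth is October 26.
1 March 2032 is a Monday, so the first Friday is March 5 and the third is March 19.
At the standard offset (UTC+12:00), 07:00 UTC + 12h = 19:00 Othora standard time.
Daylight saving runs 26 October 2031 – 19 March 2032; the standard-time date in Othora, 29 October 2031, is inside that window, so Othora is at UTC+13:00.
07:00 UTC + 13h = 20:00 local.

20:00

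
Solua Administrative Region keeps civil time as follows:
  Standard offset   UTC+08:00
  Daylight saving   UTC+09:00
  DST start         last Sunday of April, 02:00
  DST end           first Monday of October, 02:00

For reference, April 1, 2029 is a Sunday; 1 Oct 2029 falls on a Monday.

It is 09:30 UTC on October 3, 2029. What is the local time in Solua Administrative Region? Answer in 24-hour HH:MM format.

17:30

1 April 2029 is a Sunday, so Sundays fall on 1, 8, 15, 22, 29; the last is April 29.
1 October 2029 is a Monday, so the first Monday is October 1.
At the standard offset (UTC+08:00), 09:30 UTC + 8h = 17:30 Solua Administrative Region standard time.
The standard-time date in Solua Administrative Region, October 3, 2029, is outside the daylight-saving period (29 April – 1 October), so Solua Administrative Region is on standard time, UTC+08:00.
09:30 UTC + 8h = 17:30 local.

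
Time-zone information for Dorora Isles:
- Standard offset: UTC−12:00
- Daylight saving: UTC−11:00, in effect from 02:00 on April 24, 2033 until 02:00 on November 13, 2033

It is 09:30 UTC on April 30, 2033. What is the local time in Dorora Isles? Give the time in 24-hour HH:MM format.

22:30

At the standard offset (UTC−12:00), 09:30 UTC − 12h = 21:30 Dorora Isles standard time (rolling into the previous day, 29 April 2033).
The standard-time date in Dorora Isles, April 29, 2033, lies within the daylight-saving period (24 April – 13 November), so Dorora Isles is on daylight time, UTC−11:00.
09:30 UTC − 11h = 22:30 local (rolling into the previous day, 29 April 2033).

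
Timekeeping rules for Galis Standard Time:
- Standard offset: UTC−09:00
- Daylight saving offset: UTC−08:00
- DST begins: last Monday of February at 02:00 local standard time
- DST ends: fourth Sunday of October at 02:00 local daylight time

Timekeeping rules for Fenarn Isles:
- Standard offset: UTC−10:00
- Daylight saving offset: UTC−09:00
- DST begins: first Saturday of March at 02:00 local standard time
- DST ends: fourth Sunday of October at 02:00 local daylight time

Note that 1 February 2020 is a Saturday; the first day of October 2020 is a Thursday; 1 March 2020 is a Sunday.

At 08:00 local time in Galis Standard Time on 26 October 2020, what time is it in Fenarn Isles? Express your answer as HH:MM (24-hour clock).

07:00

1 February 2020 is a Saturday, so Mondays fall on 3, 10, 17, 24; the last is February 24.
1 October 2020 is a Thursday, so the first Sunday is October 4 and the fourth is October 25.
26 October 2020 is outside the daylight-saving period (24 February – 25 October), so Galis Standard Time is on standard time, UTC−09:00.
08:00 Galis Standard Time + 9h = 17:00 UTC.
1 March 2020 is a Sunday, so the first Saturday is March 7.
1 October 2020 is a Thursday, so the first Sunday is October 4 and the fourth is October 25.
At the standard offset (UTC−10:00), 17:00 UTC − 10h = 07:00 Fenarn Isles standard time.
The standard-time date in Fenarn Isles, 26 October 2020, is outside the daylight-saving period (7 March – 25 October), so Fenarn Isles is on standard time, UTC−10:00.
17:00 UTC − 10h = 07:00 Fenarn Isles.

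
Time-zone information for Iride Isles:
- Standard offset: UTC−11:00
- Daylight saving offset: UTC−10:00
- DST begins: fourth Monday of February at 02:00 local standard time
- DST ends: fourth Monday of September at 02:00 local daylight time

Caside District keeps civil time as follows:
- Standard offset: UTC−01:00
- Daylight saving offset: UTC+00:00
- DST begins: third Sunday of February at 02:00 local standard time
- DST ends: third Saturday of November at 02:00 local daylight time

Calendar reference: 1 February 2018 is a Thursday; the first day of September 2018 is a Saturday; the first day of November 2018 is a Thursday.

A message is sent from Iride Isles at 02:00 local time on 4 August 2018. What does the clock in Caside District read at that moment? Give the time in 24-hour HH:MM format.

12:00

1 February 2018 is a Thursday, so the first Monday is February 5 and the fourth is February 26.
1 September 2018 is a Saturday, so the first Monday is September 3 and the fourth is September 24.
4 August 2018 lies within the daylight-saving period (26 February – 24 September), so Iride Isles is on daylight time, UTC−10:00.
02:00 Iride Isles + 10h = 12:00 UTC.
1 February 2018 is a Thursday, so the first Sunday is February 4 and the third is February 18.
1 November 2018 is a Thursday, so the first Saturday is November 3 and the third is November 17.
At the standard offset (UTC−01:00), 12:00 UTC − 1h = 11:00 Caside District standard time.
The standard-time date in Caside District, 4 August 2018, falls between 18 February and 17 November, so daylight saving is in effect and Caside District is at UTC+00:00.
12:00 UTC + 0h = 12:00 Caside District.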